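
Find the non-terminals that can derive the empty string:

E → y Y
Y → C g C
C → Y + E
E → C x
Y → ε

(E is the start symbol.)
{ 'Y' }

A non-terminal is nullable if it can derive ε (the empty string): either it has an ε-production, or it has a production whose right-hand side consists entirely of nullable non-terminals.

ε-productions: Y → ε
So Y is immediately nullable.
No further non-terminal can be added: every production for the remaining non-terminals contains a terminal or a non-nullable non-terminal.
Nullable = { 'Y' }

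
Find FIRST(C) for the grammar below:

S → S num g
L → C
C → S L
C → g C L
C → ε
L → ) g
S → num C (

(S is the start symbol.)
{ 'g', 'num', ε }

To compute FIRST(C), examine every production with C on the left-hand side, reading each right-hand side left to right until a non-nullable symbol is reached.

FIRST sets of the other non-terminals involved (by the same procedure, iterated to a fixed point):
  FIRST(S) = { 'num' }

From C → S L:
  - S is a non-terminal: add FIRST(S) \ {ε} = { 'num' }
    S is not nullable, so stop
From C → g C L:
  - g is a terminal: add 'g' and stop
From C → ε:
  - ε-production, so ε ∈ FIRST(C)

Collecting: FIRST(C) = { 'g', 'num', ε }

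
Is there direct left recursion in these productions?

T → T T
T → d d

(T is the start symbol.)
Yes, T is left-recursive

T → T T: LEFT RECURSIVE (starts with T)
T → d d: starts with d

The grammar has direct left recursion on: T.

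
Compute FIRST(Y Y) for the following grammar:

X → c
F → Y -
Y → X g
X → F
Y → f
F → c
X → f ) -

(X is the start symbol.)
FIRST sets of the non-terminals involved (from the grammar, by fixed-point iteration):
  FIRST(Y) = { 'c', 'f' }

To compute FIRST(Y Y), process the symbols left to right:
Symbol Y is a non-terminal. Add FIRST(Y) \ {ε} = { 'c', 'f' }
Y is not nullable (ε ∉ FIRST(Y)), so stop here.
FIRST(Y Y) = { 'c', 'f' }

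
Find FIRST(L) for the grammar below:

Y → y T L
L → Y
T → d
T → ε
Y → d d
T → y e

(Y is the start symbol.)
FIRST sets of the other non-terminals involved (by the same procedure, iterated to a fixed point):
  FIRST(Y) = { 'd', 'y' }

From L → Y:
  - Y is a non-terminal: add FIRST(Y) \ {ε} = { 'd', 'y' }
    Y is not nullable, so stop

Collecting: FIRST(L) = { 'd', 'y' }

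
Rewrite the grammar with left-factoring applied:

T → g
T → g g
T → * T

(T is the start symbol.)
Left-factoring transforms A → αβ₁ | αβ₂ into A → αA' and A' → β₁ | β₂
(α is the longest common prefix among the alternatives). Repeat until
no nonterminal has two alternatives with a common prefix.

Round 1: T has alternatives sharing prefix 'g'. Introduce T': T → g T'
  Add: T' → ε
  Add: T' → g

No remaining common prefixes — done.

Resulting grammar:
T → g T'
T' → ε
T' → g
T → * T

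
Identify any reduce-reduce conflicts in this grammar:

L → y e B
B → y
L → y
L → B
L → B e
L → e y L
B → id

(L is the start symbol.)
Yes — I5: [B → y .] vs [L → y .]

A reduce-reduce conflict occurs when an LR(0) state has two complete items [A → α .] and [B → β .] — both call for a reduction, and with no lookahead the parser cannot choose between them.

Augment with L' → L and build the canonical LR(0) collection (I0 = CLOSURE({[L' → . L]}), then GOTO on every symbol after a dot until no new states appear). It has 12 states:
  I0: { [B → . id], [B → . y], [L → . B e], [L → . B], [L → . e y L], [L → . y e B], [L → . y], [L' → . L] }  — shift
  I1: { [L → B . e], [L → B .] }  — shift, reduce
  I2: { [L' → L .] }  — accept
  I3: { [L → e . y L] }  — shift
  I4: { [B → id .] }  — reduce
  I5: { [B → y .], [L → y . e B], [L → y .] }  — shift, 2 reduces
  I6: { [B → . id], [B → . y], [L → y e . B] }  — shift
  I7: { [L → y e B .] }  — reduce
  I8: { [B → y .] }  — reduce
  I9: { [B → . id], [B → . y], [L → . B e], [L → . B], [L → . e y L], [L → . y e B], [L → . y], [L → e y . L] }  — shift
  I10: { [L → e y L .] }  — reduce
  I11: { [L → B e .] }  — reduce

I5 contains complete items [B → y .], [L → y .] — reduce-reduce conflict.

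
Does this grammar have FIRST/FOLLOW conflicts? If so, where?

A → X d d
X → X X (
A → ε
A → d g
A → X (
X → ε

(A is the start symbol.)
Nullable non-terminals: A, X.
FIRST sets used below: FIRST(X) = { '(', ε }

A: nullable alternative(s) A → ε; FOLLOW(A) = { $ }
  A → X d d: FIRST \ {ε} = { '(', 'd' } — disjoint from FOLLOW(A)
  A → ε: FIRST \ {ε} = { } — this is the only nullable alternative, skip
  A → d g: FIRST \ {ε} = { 'd' } — disjoint from FOLLOW(A)
  A → X (: FIRST \ {ε} = { '(' } — disjoint from FOLLOW(A)

X: nullable alternative(s) X → ε; FOLLOW(X) = { '(', 'd' }
  X → X X (: FIRST \ {ε} = { '(' } — overlaps FOLLOW(X) on { '(' }: CONFLICT
  X → ε: FIRST \ {ε} = { } — this is the only nullable alternative, skip

So the grammar has 1 FIRST/FOLLOW conflict (marked CONFLICT above).

Answer: Yes. X → X X '(' with FOLLOW(X) on { '(' }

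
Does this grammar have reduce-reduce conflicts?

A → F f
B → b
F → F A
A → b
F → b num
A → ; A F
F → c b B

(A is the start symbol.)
Augment with A' → A and build the canonical LR(0) collection (I0 = CLOSURE({[A' → . A]}), then GOTO on every symbol after a dot until no new states appear). It has 15 states:
  I0: { [A → . ; A F], [A → . F f], [A → . b], [A' → . A], [F → . F A], [F → . b num], [F → . c b B] }  — shift
  I1: { [A → . ; A F], [A → . F f], [A → . b], [A → ; . A F], [F → . F A], [F → . b num], [F → . c b B] }  — shift
  I2: { [A' → A .] }  — accept
  I3: { [A → . ; A F], [A → . F f], [A → . b], [A → F . f], [F → . F A], [F → . b num], [F → . c b B], [F → F . A] }  — shift
  I4: { [A → b .], [F → b . num] }  — shift, reduce
  I5: { [F → c . b B] }  — shift
  I6: { [B → . b], [F → c b . B] }  — shift
  I7: { [F → c b B .] }  — reduce
  I8: { [B → b .] }  — reduce
  I9: { [F → b num .] }  — reduce
  I10: { [F → F A .] }  — reduce
  I11: { [A → F f .] }  — reduce
  I12: { [A → ; A . F], [F → . F A], [F → . b num], [F → . c b B] }  — shift
  I13: { [A → . ; A F], [A → . F f], [A → . b], [A → ; A F .], [F → . F A], [F → . b num], [F → . c b B], [F → F . A] }  — shift, reduce
  I14: { [F → b . num] }  — shift

No state contains more than one complete item.

Answer: No reduce-reduce conflicts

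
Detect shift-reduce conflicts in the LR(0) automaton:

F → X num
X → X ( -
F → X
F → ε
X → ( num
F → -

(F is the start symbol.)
Yes — I0: [F → .] vs [F → . -]; I4: [F → X .] vs [F → X . num]

Augment with F' → F and build the canonical LR(0) collection (I0 = CLOSURE({[F' → . F]}), then GOTO on every symbol after a dot until no new states appear). It has 9 states:
  I0: { [F → . -], [F → . X num], [F → . X], [F → .], [F' → . F], [X → . ( num], [X → . X ( -] }  — shift, reduce
  I1: { [X → ( . num] }  — shift
  I2: { [F → - .] }  — reduce
  I3: { [F' → F .] }  — accept
  I4: { [F → X . num], [F → X .], [X → X . ( -] }  — shift, reduce
  I5: { [X → X ( . -] }  — shift
  I6: { [F → X num .] }  — reduce
  I7: { [X → X ( - .] }  — reduce
  I8: { [X → ( num .] }  — reduce

I0 contains reduce item [F → .] and shift items [F → . -], [X → . ( num] — shift-reduce conflict.
I4 contains reduce item [F → X .] and shift items [F → X . num], [X → X . ( -] — shift-reduce conflict.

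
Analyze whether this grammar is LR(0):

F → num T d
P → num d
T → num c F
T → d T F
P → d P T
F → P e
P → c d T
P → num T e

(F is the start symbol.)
Augment with F' → F and build the canonical LR(0) collection (I0 = CLOSURE({[F' → . F]}), then GOTO on every symbol after a dot until no new states appear). It has 23 states:
  I0: { [F → . P e], [F → . num T d], [F' → . F], [P → . c d T], [P → . d P T], [P → . num T e], [P → . num d] }  — shift
  I1: { [F' → F .] }  — accept
  I2: { [F → P . e] }  — shift
  I3: { [P → c . d T] }  — shift
  I4: { [P → . c d T], [P → . d P T], [P → . num T e], [P → . num d], [P → d . P T] }  — shift
  I5: { [F → num . T d], [P → num . T e], [P → num . d], [T → . d T F], [T → . num c F] }  — shift
  I6: { [F → num T . d], [P → num T . e] }  — shift
  I7: { [P → num d .], [T → . d T F], [T → . num c F], [T → d . T F] }  — shift, reduce
  I8: { [T → num . c F] }  — shift
  I9: { [F → . P e], [F → . num T d], [P → . c d T], [P → . d P T], [P → . num T e], [P → . num d], [T → num c . F] }  — shift
  I10: { [T → num c F .] }  — reduce
  I11: { [F → . P e], [F → . num T d], [P → . c d T], [P → . d P T], [P → . num T e], [P → . num d], [T → d T . F] }  — shift
  I12: { [T → . d T F], [T → . num c F], [T → d . T F] }  — shift
  I13: { [T → d T F .] }  — reduce
  I14: { [F → num T d .] }  — reduce
  I15: { [P → num T e .] }  — reduce
  I16: { [P → d P . T], [T → . d T F], [T → . num c F] }  — shift
  I17: { [P → num . T e], [P → num . d], [T → . d T F], [T → . num c F] }  — shift
  I18: { [P → num T . e] }  — shift
  I19: { [P → d P T .] }  — reduce
  I20: { [P → c d . T], [T → . d T F], [T → . num c F] }  — shift
  I21: { [P → c d T .] }  — reduce
  I22: { [F → P e .] }  — reduce

Conflict in state I7:
  Shift-reduce conflict between [P → num d .] and [T → . d T F]
So the grammar is NOT LR(0).

Answer: No. Shift-reduce conflict between [P → num d .] and [T → . d T F]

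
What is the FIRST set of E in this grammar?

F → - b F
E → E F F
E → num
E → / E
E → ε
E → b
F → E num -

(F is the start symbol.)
{ '-', '/', 'b', 'num', ε }

To compute FIRST(E), examine every production with E on the left-hand side, reading each right-hand side left to right until a non-nullable symbol is reached.

FIRST sets of the other non-terminals involved (by the same procedure, iterated to a fixed point):
  FIRST(F) = { '-', '/', 'b', 'num' }

From E → E F F:
  - E is the symbol being defined: contributes nothing new
    E is nullable, so continue to the next symbol
  - F is a non-terminal: add FIRST(F) \ {ε} = { '-', '/', 'b', 'num' }
    F is not nullable, so stop
From E → num:
  - num is a terminal: add 'num' and stop
From E → / E:
  - '/' is a terminal: add '/' and stop
From E → ε:
  - ε-production, so ε ∈ FIRST(E)
From E → b:
  - b is a terminal: add 'b' and stop

Collecting: FIRST(E) = { '-', '/', 'b', 'num', ε }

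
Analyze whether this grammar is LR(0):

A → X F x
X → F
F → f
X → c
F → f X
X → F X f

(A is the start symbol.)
No. Shift-reduce conflict between [X → F .] and [F → . f]

Augment with A' → A and build the canonical LR(0) collection (I0 = CLOSURE({[A' → . A]}), then GOTO on every symbol after a dot until no new states appear). It has 11 states:
  I0: { [A → . X F x], [A' → . A], [F → . f X], [F → . f], [X → . F X f], [X → . F], [X → . c] }  — shift
  I1: { [A' → A .] }  — accept
  I2: { [F → . f X], [F → . f], [X → . F X f], [X → . F], [X → . c], [X → F . X f], [X → F .] }  — shift, reduce
  I3: { [A → X . F x], [F → . f X], [F → . f] }  — shift
  I4: { [X → c .] }  — reduce
  I5: { [F → . f X], [F → . f], [F → f . X], [F → f .], [X → . F X f], [X → . F], [X → . c] }  — shift, reduce
  I6: { [F → f X .] }  — reduce
  I7: { [A → X F . x] }  — shift
  I8: { [A → X F x .] }  — reduce
  I9: { [X → F X . f] }  — shift
  I10: { [X → F X f .] }  — reduce

Conflict in state I2:
  Shift-reduce conflict between [X → F .] and [F → . f]
So the grammar is NOT LR(0).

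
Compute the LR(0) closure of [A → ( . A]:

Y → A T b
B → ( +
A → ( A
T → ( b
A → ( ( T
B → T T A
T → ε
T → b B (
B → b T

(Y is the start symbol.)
{ [A → ( . A], [A → . ( ( T], [A → . ( A] }

Start with: [A → ( . A]
  [A → ( . A] has the dot before A: add [A → . ( A], [A → . ( ( T]
No further items can be added.

CLOSURE = { [A → ( . A], [A → . ( ( T], [A → . ( A] }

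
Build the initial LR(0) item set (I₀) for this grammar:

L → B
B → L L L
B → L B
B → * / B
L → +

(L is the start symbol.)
First, augment the grammar with L' → L
I₀ = CLOSURE({ [L' → . L] }):
  [L' → . L] has the dot before L: add [L → . B], [L → . +]
  [L → . B] has the dot before B: add [B → . L L L], [B → . L B], [B → . * / B]
No further items can be added.

I₀ = { [B → . * / B], [B → . L B], [B → . L L L], [L → . +], [L → . B], [L' → . L] }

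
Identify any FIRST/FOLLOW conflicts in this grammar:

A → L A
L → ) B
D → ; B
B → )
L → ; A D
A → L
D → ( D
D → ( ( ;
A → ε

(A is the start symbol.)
Nullable non-terminals: A.
FIRST sets used below: FIRST(L) = { ')', ';' }

A: nullable alternative(s) A → ε; FOLLOW(A) = { $, '(', ';' }
  A → L A: FIRST \ {ε} = { ')', ';' } — overlaps FOLLOW(A) on { ';' }: CONFLICT
  A → L: FIRST \ {ε} = { ')', ';' } — overlaps FOLLOW(A) on { ';' }: CONFLICT
  A → ε: FIRST \ {ε} = { } — this is the only nullable alternative, skip

B, D, L have no nullable alternative, so no FIRST/FOLLOW check is needed there.

So the grammar has 2 FIRST/FOLLOW conflicts (marked CONFLICT above).

Answer: Yes. A → L A with FOLLOW(A) on { ';' }; A → L with FOLLOW(A) on { ';' }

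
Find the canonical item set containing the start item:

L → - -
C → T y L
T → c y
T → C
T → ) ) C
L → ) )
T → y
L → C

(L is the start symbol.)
{ [C → . T y L], [L → . ) )], [L → . - -], [L → . C], [L' → . L], [T → . ) ) C], [T → . C], [T → . c y], [T → . y] }

First, augment the grammar with L' → L
I₀ = CLOSURE({ [L' → . L] }):
  [L' → . L] has the dot before L: add [L → . - -], [L → . ) )], [L → . C]
  [L → . C] has the dot before C: add [C → . T y L]
  [C → . T y L] has the dot before T: add [T → . c y], [T → . C], [T → . ) ) C], [T → . y]
No further items can be added.

I₀ = { [C → . T y L], [L → . ) )], [L → . - -], [L → . C], [L' → . L], [T → . ) ) C], [T → . C], [T → . c y], [T → . y] }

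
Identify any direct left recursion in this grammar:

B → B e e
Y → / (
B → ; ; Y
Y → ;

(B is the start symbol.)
Direct left recursion occurs when N → N α for some non-terminal N (the right-hand side begins with the left-hand side itself).

B → B e e: LEFT RECURSIVE (starts with B)
Y → / (: starts with '/'
B → ; ; Y: starts with ';'
Y → ;: starts with ';'

The grammar has direct left recursion on: B.

Answer: Yes, B is left-recursive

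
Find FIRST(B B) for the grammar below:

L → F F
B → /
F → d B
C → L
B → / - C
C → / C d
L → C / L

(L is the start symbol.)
FIRST sets of the non-terminals involved (from the grammar, by fixed-point iteration):
  FIRST(B) = { '/' }

To compute FIRST(B B), process the symbols left to right:
Symbol B is a non-terminal. Add FIRST(B) \ {ε} = { '/' }
B is not nullable (ε ∉ FIRST(B)), so stop here.
FIRST(B B) = { '/' }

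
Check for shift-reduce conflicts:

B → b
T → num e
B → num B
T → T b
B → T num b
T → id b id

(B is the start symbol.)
No shift-reduce conflicts

A shift-reduce conflict occurs when an LR(0) state has both:
  - a complete (reduce) item [A → α .] (dot at the end), and
  - a shift item [B → β . c γ] (dot before a terminal).

Augment with B' → B and build the canonical LR(0) collection (I0 = CLOSURE({[B' → . B]}), then GOTO on every symbol after a dot until no new states appear). It has 13 states:
  I0: { [B → . T num b], [B → . b], [B → . num B], [B' → . B], [T → . T b], [T → . id b id], [T → . num e] }  — shift
  I1: { [B' → B .] }  — accept
  I2: { [B → T . num b], [T → T . b] }  — shift
  I3: { [B → b .] }  — reduce
  I4: { [T → id . b id] }  — shift
  I5: { [B → . T num b], [B → . b], [B → . num B], [B → num . B], [T → . T b], [T → . id b id], [T → . num e], [T → num . e] }  — shift
  I6: { [B → num B .] }  — reduce
  I7: { [T → num e .] }  — reduce
  I8: { [T → id b . id] }  — shift
  I9: { [T → id b id .] }  — reduce
  I10: { [T → T b .] }  — reduce
  I11: { [B → T num . b] }  — shift
  I12: { [B → T num b .] }  — reduce

No state contains both a complete item and a shift item.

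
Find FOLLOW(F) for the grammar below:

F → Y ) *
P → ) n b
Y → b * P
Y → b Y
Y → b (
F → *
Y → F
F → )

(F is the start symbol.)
{ $, ')' }

To compute FOLLOW(F), find every occurrence of F on a right-hand side N → α F β: add FIRST(β) \ {ε}, and if β is empty or nullable also add FOLLOW(N). Iterate to a fixed point.

F is the start symbol, so $ ∈ FOLLOW(F).
In Y → F: F is at the end, add FOLLOW(Y)

The FOLLOW sets referred to above (computed the same way, to a fixed point):
  FOLLOW(Y) = { ')' }

Taking the union: FOLLOW(F) = { $, ')' }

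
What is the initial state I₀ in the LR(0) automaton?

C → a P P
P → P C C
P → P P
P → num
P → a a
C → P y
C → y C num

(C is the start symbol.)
{ [C → . P y], [C → . a P P], [C → . y C num], [C' → . C], [P → . P C C], [P → . P P], [P → . a a], [P → . num] }

First, augment the grammar with C' → C
I₀ = CLOSURE({ [C' → . C] }):
  [C' → . C] has the dot before C: add [C → . a P P], [C → . P y], [C → . y C num]
  [C → . P y] has the dot before P: add [P → . P C C], [P → . P P], [P → . num], [P → . a a]
No further items can be added.

I₀ = { [C → . P y], [C → . a P P], [C → . y C num], [C' → . C], [P → . P C C], [P → . P P], [P → . a a], [P → . num] }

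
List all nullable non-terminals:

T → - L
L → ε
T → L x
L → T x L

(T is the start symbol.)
A non-terminal is nullable if it can derive ε (the empty string): either it has an ε-production, or it has a production whose right-hand side consists entirely of nullable non-terminals.

ε-productions: L → ε
So L is immediately nullable.
No further non-terminal can be added: every production for the remaining non-terminals contains a terminal or a non-nullable non-terminal.
Nullable = { 'L' }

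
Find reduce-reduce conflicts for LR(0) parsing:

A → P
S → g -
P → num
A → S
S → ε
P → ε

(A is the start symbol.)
A reduce-reduce conflict occurs when an LR(0) state has two complete items [A → α .] and [B → β .] — both call for a reduction, and with no lookahead the parser cannot choose between them.

Augment with A' → A and build the canonical LR(0) collection (I0 = CLOSURE({[A' → . A]}), then GOTO on every symbol after a dot until no new states appear). It has 7 states:
  I0: { [A → . P], [A → . S], [A' → . A], [P → . num], [P → .], [S → . g -], [S → .] }  — shift, 2 reduces
  I1: { [A' → A .] }  — accept
  I2: { [A → P .] }  — reduce
  I3: { [A → S .] }  — reduce
  I4: { [S → g . -] }  — shift
  I5: { [P → num .] }  — reduce
  I6: { [S → g - .] }  — reduce

I0 contains complete items [P → .], [S → .] — reduce-reduce conflict.

Answer: Yes — I0: [P → .] vs [S → .]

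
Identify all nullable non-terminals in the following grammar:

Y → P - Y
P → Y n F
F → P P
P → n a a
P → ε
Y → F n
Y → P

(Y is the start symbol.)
A non-terminal is nullable if it can derive ε (the empty string): either it has an ε-production, or it has a production whose right-hand side consists entirely of nullable non-terminals.

ε-productions: P → ε
So P is immediately nullable.
F → P P: every symbol on the right is nullable, so F is nullable too.
Y → P: every symbol on the right is nullable, so Y is nullable too.
Every non-terminal is now nullable.
Nullable = { 'F', 'P', 'Y' }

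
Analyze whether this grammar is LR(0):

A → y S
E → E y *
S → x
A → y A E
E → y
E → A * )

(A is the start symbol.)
No. Shift-reduce conflict between [A → y A E .] and [E → E . y *]

A grammar is LR(0) if no state in the canonical LR(0) collection has:
  - both a shift item (dot before a terminal) and a complete item (shift-reduce conflict), or
  - two or more complete items (reduce-reduce conflict; the accept item [A' → A .] counts as a complete item here).

Augment with A' → A and build the canonical LR(0) collection (I0 = CLOSURE({[A' → . A]}), then GOTO on every symbol after a dot until no new states appear). It has 13 states:
  I0: { [A → . y A E], [A → . y S], [A' → . A] }  — shift
  I1: { [A' → A .] }  — accept
  I2: { [A → . y A E], [A → . y S], [A → y . A E], [A → y . S], [S → . x] }  — shift
  I3: { [A → . y A E], [A → . y S], [A → y A . E], [E → . A * )], [E → . E y *], [E → . y] }  — shift
  I4: { [A → y S .] }  — reduce
  I5: { [S → x .] }  — reduce
  I6: { [E → A . * )] }  — shift
  I7: { [A → y A E .], [E → E . y *] }  — shift, reduce
  I8: { [A → . y A E], [A → . y S], [A → y . A E], [A → y . S], [E → y .], [S → . x] }  — shift, reduce
  I9: { [E → E y . *] }  — shift
  I10: { [E → E y * .] }  — reduce
  I11: { [E → A * . )] }  — shift
  I12: { [E → A * ) .] }  — reduce

Conflict in state I7:
  Shift-reduce conflict between [A → y A E .] and [E → E . y *]
So the grammar is NOT LR(0).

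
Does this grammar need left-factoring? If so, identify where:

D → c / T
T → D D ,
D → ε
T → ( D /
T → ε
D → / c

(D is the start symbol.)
No, left-factoring is not needed

Left-factoring is needed when two productions for the same non-terminal
share a common prefix on the right-hand side.

Productions for D:
  D → c / T
  D → ε
  D → / c
Productions for T:
  T → D D ,
  T → ( D /
  T → ε

No common prefixes found.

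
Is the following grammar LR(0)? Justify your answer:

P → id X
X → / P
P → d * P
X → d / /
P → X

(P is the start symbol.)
Yes, the grammar is LR(0)

A grammar is LR(0) if no state in the canonical LR(0) collection has:
  - both a shift item (dot before a terminal) and a complete item (shift-reduce conflict), or
  - two or more complete items (reduce-reduce conflict; the accept item [P' → P .] counts as a complete item here).

Augment with P' → P and build the canonical LR(0) collection (I0 = CLOSURE({[P' → . P]}), then GOTO on every symbol after a dot until no new states appear). It has 13 states:
  I0: { [P → . X], [P → . d * P], [P → . id X], [P' → . P], [X → . / P], [X → . d / /] }  — shift
  I1: { [P → . X], [P → . d * P], [P → . id X], [X → . / P], [X → . d / /], [X → / . P] }  — shift
  I2: { [P' → P .] }  — accept
  I3: { [P → X .] }  — reduce
  I4: { [P → d . * P], [X → d . / /] }  — shift
  I5: { [P → id . X], [X → . / P], [X → . d / /] }  — shift
  I6: { [P → id X .] }  — reduce
  I7: { [X → d . / /] }  — shift
  I8: { [X → d / . /] }  — shift
  I9: { [X → d / / .] }  — reduce
  I10: { [P → . X], [P → . d * P], [P → . id X], [P → d * . P], [X → . / P], [X → . d / /] }  — shift
  I11: { [P → d * P .] }  — reduce
  I12: { [X → / P .] }  — reduce

Every state is either a pure shift/goto state or contains exactly one complete item and nothing to shift — no conflicts. The grammar is LR(0).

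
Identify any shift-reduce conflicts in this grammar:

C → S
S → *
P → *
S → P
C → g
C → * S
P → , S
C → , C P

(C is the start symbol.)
Yes — I1: [P → * .] vs [P → . *]

A shift-reduce conflict occurs when an LR(0) state has both:
  - a complete (reduce) item [A → α .] (dot at the end), and
  - a shift item [B → β . c γ] (dot before a terminal).

Augment with C' → C and build the canonical LR(0) collection (I0 = CLOSURE({[C' → . C]}), then GOTO on every symbol after a dot until no new states appear). It has 15 states:
  I0: { [C → . * S], [C → . , C P], [C → . S], [C → . g], [C' → . C], [P → . *], [P → . , S], [S → . *], [S → . P] }  — shift
  I1: { [C → * . S], [P → * .], [P → . *], [P → . , S], [S → * .], [S → . *], [S → . P] }  — shift, 2 reduces
  I2: { [C → , . C P], [C → . * S], [C → . , C P], [C → . S], [C → . g], [P → , . S], [P → . *], [P → . , S], [S → . *], [S → . P] }  — shift
  I3: { [C' → C .] }  — accept
  I4: { [S → P .] }  — reduce
  I5: { [C → S .] }  — reduce
  I6: { [C → g .] }  — reduce
  I7: { [C → , C . P], [P → . *], [P → . , S] }  — shift
  I8: { [C → S .], [P → , S .] }  — 2 reduces
  I9: { [P → * .] }  — reduce
  I10: { [P → , . S], [P → . *], [P → . , S], [S → . *], [S → . P] }  — shift
  I11: { [C → , C P .] }  — reduce
  I12: { [P → * .], [S → * .] }  — 2 reduces
  I13: { [P → , S .] }  — reduce
  I14: { [C → * S .] }  — reduce

I1 contains reduce items [P → * .], [S → * .] and shift items [P → . *], [P → . , S], [S → . *] — shift-reduce conflict.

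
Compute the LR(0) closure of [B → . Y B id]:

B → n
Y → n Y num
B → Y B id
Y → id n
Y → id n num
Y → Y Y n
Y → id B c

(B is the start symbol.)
To compute CLOSURE, for each item [A → α.Bβ] where B is a non-terminal, add [B → .γ] for all productions B → γ; repeat for the newly added items until nothing changes.

Start with: [B → . Y B id]
  [B → . Y B id] has the dot before Y: add [Y → . n Y num], [Y → . id n], [Y → . id n num], [Y → . Y Y n], [Y → . id B c]
No further items can be added.

CLOSURE = { [B → . Y B id], [Y → . Y Y n], [Y → . id B c], [Y → . id n num], [Y → . id n], [Y → . n Y num] }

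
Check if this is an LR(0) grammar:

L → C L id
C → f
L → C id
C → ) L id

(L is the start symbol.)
Yes, the grammar is LR(0)

Augment with L' → L and build the canonical LR(0) collection (I0 = CLOSURE({[L' → . L]}), then GOTO on every symbol after a dot until no new states appear). It has 10 states:
  I0: { [C → . ) L id], [C → . f], [L → . C L id], [L → . C id], [L' → . L] }  — shift
  I1: { [C → ) . L id], [C → . ) L id], [C → . f], [L → . C L id], [L → . C id] }  — shift
  I2: { [C → . ) L id], [C → . f], [L → . C L id], [L → . C id], [L → C . L id], [L → C . id] }  — shift
  I3: { [L' → L .] }  — accept
  I4: { [C → f .] }  — reduce
  I5: { [L → C L . id] }  — shift
  I6: { [L → C id .] }  — reduce
  I7: { [L → C L id .] }  — reduce
  I8: { [C → ) L . id] }  — shift
  I9: { [C → ) L id .] }  — reduce

Every state is either a pure shift/goto state or contains exactly one complete item and nothing to shift — no conflicts. The grammar is LR(0).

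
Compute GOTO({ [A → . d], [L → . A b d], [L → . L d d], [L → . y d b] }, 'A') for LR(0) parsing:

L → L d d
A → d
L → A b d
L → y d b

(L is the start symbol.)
GOTO(I, 'A') = CLOSURE({ [A → αX.β] : [A → α.Xβ] ∈ I, X = 'A' })

Items with dot before 'A', with the dot advanced:
  [L → . A b d] → [L → A . b d]
Closure adds nothing (no advanced item has the dot before a non-terminal).

GOTO = { [L → A . b d] }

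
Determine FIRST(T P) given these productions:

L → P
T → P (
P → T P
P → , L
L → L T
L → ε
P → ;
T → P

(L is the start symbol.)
{ ',', ';' }

FIRST sets of the non-terminals involved (from the grammar, by fixed-point iteration):
  FIRST(T) = { ',', ';' }

To compute FIRST(T P), process the symbols left to right:
Symbol T is a non-terminal. Add FIRST(T) \ {ε} = { ',', ';' }
T is not nullable (ε ∉ FIRST(T)), so stop here.
FIRST(T P) = { ',', ';' }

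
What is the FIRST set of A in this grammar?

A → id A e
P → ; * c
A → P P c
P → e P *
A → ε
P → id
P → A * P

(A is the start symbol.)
To compute FIRST(A), examine every production with A on the left-hand side, reading each right-hand side left to right until a non-nullable symbol is reached.

FIRST sets of the other non-terminals involved (by the same procedure, iterated to a fixed point):
  FIRST(P) = { '*', ';', 'e', 'id' }

From A → id A e:
  - id is a terminal: add 'id' and stop
From A → P P c:
  - P is a non-terminal: add FIRST(P) \ {ε} = { '*', ';', 'e', 'id' }
    P is not nullable, so stop
From A → ε:
  - ε-production, so ε ∈ FIRST(A)

Collecting: FIRST(A) = { '*', ';', 'e', 'id', ε }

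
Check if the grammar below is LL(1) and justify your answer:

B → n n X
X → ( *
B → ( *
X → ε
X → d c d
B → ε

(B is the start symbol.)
Yes, the grammar is LL(1).

Relevant sets:
  FOLLOW(B) = { $ }
  FOLLOW(X) = { $ }

For B:
  PREDICT(B → n n X) = { 'n' }
  PREDICT(B → '(' '*') = { '(' }
  PREDICT(B → ε) = { $ }
For X:
  PREDICT(X → '(' '*') = { '(' }
  PREDICT(X → ε) = { $ }
  PREDICT(X → d c d) = { 'd' }

All predict sets are disjoint. The grammar IS LL(1).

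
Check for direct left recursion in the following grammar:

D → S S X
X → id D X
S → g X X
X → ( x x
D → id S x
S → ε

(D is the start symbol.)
Direct left recursion occurs when N → N α for some non-terminal N (the right-hand side begins with the left-hand side itself).

D → S S X: starts with S
X → id D X: starts with id
S → g X X: starts with g
X → ( x x: starts with '('
D → id S x: starts with id
S → ε: starts with ε

No direct left recursion found.

Answer: No direct left recursion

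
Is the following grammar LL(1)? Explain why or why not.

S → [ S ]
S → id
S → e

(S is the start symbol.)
A grammar is LL(1) if for each non-terminal N with multiple productions, the predict sets of those productions are pairwise disjoint, where PREDICT(N → α) = (FIRST(α) \ {ε}) ∪ (FOLLOW(N) if α ⇒* ε).

For S:
  PREDICT(S → '[' S ']') = { '[' }
  PREDICT(S → id) = { 'id' }
  PREDICT(S → e) = { 'e' }

All predict sets are disjoint. The grammar IS LL(1).

Answer: Yes, the grammar is LL(1).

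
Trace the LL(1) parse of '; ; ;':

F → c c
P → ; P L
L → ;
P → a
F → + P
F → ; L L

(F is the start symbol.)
Stack is shown with the top on the left.

Stack    Input    Action
------------------------
F $      ; ; ; $  output F → ; L L
; L L $  ; ; ; $  match ';'
L L $    ; ; $    output L → ;
; L $    ; ; $    match ';'
L $      ; $      output L → ;
; $      ; $      match ';'
$        $        accept

The string is accepted.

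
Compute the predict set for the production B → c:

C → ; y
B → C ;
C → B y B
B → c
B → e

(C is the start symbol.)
PREDICT(B → c) = (FIRST(RHS) \ {ε}) ∪ (FOLLOW(B) if ε ∈ FIRST(RHS), i.e. RHS ⇒* ε)
FIRST(c) = { 'c' }
ε ∉ FIRST(c), so FOLLOW(B) is not added.
PREDICT(B → c) = { 'c' }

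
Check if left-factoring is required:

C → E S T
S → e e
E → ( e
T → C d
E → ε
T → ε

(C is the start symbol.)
No, left-factoring is not needed

Left-factoring is needed when two productions for the same non-terminal
share a common prefix on the right-hand side.

Productions for E:
  E → ( e
  E → ε
Productions for T:
  T → C d
  T → ε

No common prefixes found.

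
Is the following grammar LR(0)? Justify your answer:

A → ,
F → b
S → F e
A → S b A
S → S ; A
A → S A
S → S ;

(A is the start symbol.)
No. Shift-reduce conflict between [S → S ; .] and [A → . ,]

Augment with A' → A and build the canonical LR(0) collection (I0 = CLOSURE({[A' → . A]}), then GOTO on every symbol after a dot until no new states appear). It has 12 states:
  I0: { [A → . ,], [A → . S A], [A → . S b A], [A' → . A], [F → . b], [S → . F e], [S → . S ; A], [S → . S ;] }  — shift
  I1: { [A → , .] }  — reduce
  I2: { [A' → A .] }  — accept
  I3: { [S → F . e] }  — shift
  I4: { [A → . ,], [A → . S A], [A → . S b A], [A → S . A], [A → S . b A], [F → . b], [S → . F e], [S → . S ; A], [S → . S ;], [S → S . ; A], [S → S . ;] }  — shift
  I5: { [F → b .] }  — reduce
  I6: { [A → . ,], [A → . S A], [A → . S b A], [F → . b], [S → . F e], [S → . S ; A], [S → . S ;], [S → S ; . A], [S → S ; .] }  — shift, reduce
  I7: { [A → S A .] }  — reduce
  I8: { [A → . ,], [A → . S A], [A → . S b A], [A → S b . A], [F → . b], [F → b .], [S → . F e], [S → . S ; A], [S → . S ;] }  — shift, reduce
  I9: { [A → S b A .] }  — reduce
  I10: { [S → S ; A .] }  — reduce
  I11: { [S → F e .] }  — reduce

Conflict in state I6:
  Shift-reduce conflict between [S → S ; .] and [A → . ,]
So the grammar is NOT LR(0).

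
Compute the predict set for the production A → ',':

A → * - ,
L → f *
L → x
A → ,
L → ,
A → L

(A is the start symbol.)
{ ',' }

PREDICT(A → ',') = (FIRST(RHS) \ {ε}) ∪ (FOLLOW(A) if ε ∈ FIRST(RHS), i.e. RHS ⇒* ε)
FIRST(',') = { ',' }
ε ∉ FIRST(','), so FOLLOW(A) is not added.
PREDICT(A → ',') = { ',' }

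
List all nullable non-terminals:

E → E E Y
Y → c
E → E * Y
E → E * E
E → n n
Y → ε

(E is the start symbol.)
ε-productions: Y → ε
So Y is immediately nullable.
No further non-terminal can be added: every production for the remaining non-terminals contains a terminal or a non-nullable non-terminal.
Nullable = { 'Y' }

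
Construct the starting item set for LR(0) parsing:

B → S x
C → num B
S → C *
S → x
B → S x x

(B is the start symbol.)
{ [B → . S x x], [B → . S x], [B' → . B], [C → . num B], [S → . C *], [S → . x] }

First, augment the grammar with B' → B
I₀ = CLOSURE({ [B' → . B] }):
  [B' → . B] has the dot before B: add [B → . S x], [B → . S x x]
  [B → . S x] has the dot before S: add [S → . C *], [S → . x]
  [S → . C *] has the dot before C: add [C → . num B]
No further items can be added.

I₀ = { [B → . S x x], [B → . S x], [B' → . B], [C → . num B], [S → . C *], [S → . x] }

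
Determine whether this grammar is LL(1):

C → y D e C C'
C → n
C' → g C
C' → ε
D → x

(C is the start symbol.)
Relevant sets:
  FOLLOW(C') = { $, 'g' }

For C:
  PREDICT(C → y D e C C') = { 'y' }
  PREDICT(C → n) = { 'n' }
For C':
  PREDICT(C' → g C) = { 'g' }
  PREDICT(C' → ε) = { $, 'g' }
D has a single production, so nothing to check there.

Conflict found: Predict set conflict for C': { 'g' }
The grammar is NOT LL(1).

Answer: No. Predict set conflict for C': { 'g' }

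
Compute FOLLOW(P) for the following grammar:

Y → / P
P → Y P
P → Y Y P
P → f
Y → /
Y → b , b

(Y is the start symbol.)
{ $, '/', 'b', 'f' }

To compute FOLLOW(P), find every occurrence of P on a right-hand side N → α P β: add FIRST(β) \ {ε}, and if β is empty or nullable also add FOLLOW(N). Iterate to a fixed point.

In Y → / P: P is at the end, add FOLLOW(Y)
In P → Y P: P is at the end; this adds FOLLOW(P) to itself — nothing new
In P → Y Y P: P is at the end; this adds FOLLOW(P) to itself — nothing new

The FOLLOW sets referred to above (computed the same way, to a fixed point):
  FOLLOW(Y) = { $, '/', 'b', 'f' }

Taking the union: FOLLOW(P) = { $, '/', 'b', 'f' }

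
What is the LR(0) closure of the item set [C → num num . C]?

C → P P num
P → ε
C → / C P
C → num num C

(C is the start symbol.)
To compute CLOSURE, for each item [A → α.Bβ] where B is a non-terminal, add [B → .γ] for all productions B → γ; repeat for the newly added items until nothing changes.

Start with: [C → num num . C]
  [C → num num . C] has the dot before C: add [C → . P P num], [C → . / C P], [C → . num num C]
  [C → . P P num] has the dot before P: add [P → .]
No further items can be added.

CLOSURE = { [C → . / C P], [C → . P P num], [C → . num num C], [C → num num . C], [P → .] }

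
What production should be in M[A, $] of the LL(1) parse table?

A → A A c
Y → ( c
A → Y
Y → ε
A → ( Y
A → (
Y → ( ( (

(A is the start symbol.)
To find M[A, $], we find productions for A where $ is in the predict set (PREDICT(N → α) = (FIRST(α) \ {ε}) ∪ (FOLLOW(N) if α ⇒* ε)).

Relevant sets:
  FIRST(A) = { '(', 'c', ε }
  FIRST(Y) = { '(', ε }
  FOLLOW(A) = { $, '(', 'c' }

A → A A c: PREDICT = { '(', 'c' }
A → Y: PREDICT = { $, '(', 'c' }
  $ is in predict set, so this production goes in M[A, $]
A → ( Y: PREDICT = { '(' }
A → (: PREDICT = { '(' }

M[A, $] = A → Y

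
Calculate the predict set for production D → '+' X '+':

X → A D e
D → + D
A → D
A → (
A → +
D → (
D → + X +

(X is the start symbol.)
PREDICT(D → '+' X '+') = (FIRST(RHS) \ {ε}) ∪ (FOLLOW(D) if ε ∈ FIRST(RHS), i.e. RHS ⇒* ε)
FIRST('+' X '+') = { '+' }
ε ∉ FIRST('+' X '+'), so FOLLOW(D) is not added.
PREDICT(D → '+' X '+') = { '+' }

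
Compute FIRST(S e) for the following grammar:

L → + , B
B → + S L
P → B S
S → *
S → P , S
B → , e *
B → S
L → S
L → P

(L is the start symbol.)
FIRST sets of the non-terminals involved (from the grammar, by fixed-point iteration):
  FIRST(S) = { '*', '+', ',' }

To compute FIRST(S e), process the symbols left to right:
Symbol S is a non-terminal. Add FIRST(S) \ {ε} = { '*', '+', ',' }
S is not nullable (ε ∉ FIRST(S)), so stop here.
FIRST(S e) = { '*', '+', ',' }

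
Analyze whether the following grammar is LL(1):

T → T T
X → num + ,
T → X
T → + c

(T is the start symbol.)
No. Predict set conflict for T: { 'num' }

A grammar is LL(1) if for each non-terminal N with multiple productions, the predict sets of those productions are pairwise disjoint, where PREDICT(N → α) = (FIRST(α) \ {ε}) ∪ (FOLLOW(N) if α ⇒* ε).

Relevant sets:
  FIRST(T) = { '+', 'num' }
  FIRST(X) = { 'num' }

For T:
  PREDICT(T → T T) = { '+', 'num' }
  PREDICT(T → X) = { 'num' }
  PREDICT(T → '+' c) = { '+' }
X has a single production, so nothing to check there.

Conflict found: Predict set conflict for T: { 'num' }
The grammar is NOT LL(1).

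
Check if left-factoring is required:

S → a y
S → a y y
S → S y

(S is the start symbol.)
Yes, S has productions with common prefix 'a y'

Left-factoring is needed when two productions for the same non-terminal
share a common prefix on the right-hand side.

Productions for S:
  S → a y
  S → a y y
  S → S y

Found common prefix 'a y' in productions for S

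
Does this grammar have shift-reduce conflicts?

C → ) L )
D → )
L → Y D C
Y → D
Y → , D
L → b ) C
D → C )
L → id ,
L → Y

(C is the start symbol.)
Yes — I3: [D → ) .] vs [C → . ) L )]; I8: [L → Y .] vs [C → . ) L )]

A shift-reduce conflict occurs when an LR(0) state has both:
  - a complete (reduce) item [A → α .] (dot at the end), and
  - a shift item [B → β . c γ] (dot before a terminal).

Augment with C' → C and build the canonical LR(0) collection (I0 = CLOSURE({[C' → . C]}), then GOTO on every symbol after a dot until no new states appear). It has 19 states:
  I0: { [C → . ) L )], [C' → . C] }  — shift
  I1: { [C → ) . L )], [C → . ) L )], [D → . )], [D → . C )], [L → . Y D C], [L → . Y], [L → . b ) C], [L → . id ,], [Y → . , D], [Y → . D] }  — shift
  I2: { [C' → C .] }  — accept
  I3: { [C → ) . L )], [C → . ) L )], [D → ) .], [D → . )], [D → . C )], [L → . Y D C], [L → . Y], [L → . b ) C], [L → . id ,], [Y → . , D], [Y → . D] }  — shift, reduce
  I4: { [C → . ) L )], [D → . )], [D → . C )], [Y → , . D] }  — shift
  I5: { [D → C . )] }  — shift
  I6: { [Y → D .] }  — reduce
  I7: { [C → ) L . )] }  — shift
  I8: { [C → . ) L )], [D → . )], [D → . C )], [L → Y . D C], [L → Y .] }  — shift, reduce
  I9: { [L → b . ) C] }  — shift
  I10: { [L → id . ,] }  — shift
  I11: { [L → id , .] }  — reduce
  I12: { [C → . ) L )], [L → b ) . C] }  — shift
  I13: { [L → b ) C .] }  — reduce
  I14: { [C → . ) L )], [L → Y D . C] }  — shift
  I15: { [L → Y D C .] }  — reduce
  I16: { [C → ) L ) .] }  — reduce
  I17: { [D → C ) .] }  — reduce
  I18: { [Y → , D .] }  — reduce

I3 contains reduce item [D → ) .] and shift items [C → . ) L )], [D → . )], [L → . b ) C], [L → . id ,], [Y → . , D] — shift-reduce conflict.
I8 contains reduce item [L → Y .] and shift items [C → . ) L )], [D → . )] — shift-reduce conflict.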